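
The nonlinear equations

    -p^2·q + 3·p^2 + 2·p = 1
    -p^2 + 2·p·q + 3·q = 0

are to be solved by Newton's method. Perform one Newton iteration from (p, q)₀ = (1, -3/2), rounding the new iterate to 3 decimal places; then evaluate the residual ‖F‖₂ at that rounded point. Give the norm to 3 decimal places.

1.859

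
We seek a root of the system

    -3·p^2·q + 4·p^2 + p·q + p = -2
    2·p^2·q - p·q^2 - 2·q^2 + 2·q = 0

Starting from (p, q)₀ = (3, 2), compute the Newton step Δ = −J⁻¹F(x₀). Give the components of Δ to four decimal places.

At (3, 2): F = (-7.0000, 20.0000).
Jacobian J = [[-6·p·q + 8·p + q + 1, -3·p^2 + p], [4·p·q - q^2, 2·p^2 - 2·p·q - 4·q + 2]].
At the point, J = [[-9.0000, -24.0000], [20.0000, 0.0000]] (det J = 480.0000).
Solving J·Δ = −F gives Δ = (-1.0000, 0.0833).

(-1.0000, 0.0833)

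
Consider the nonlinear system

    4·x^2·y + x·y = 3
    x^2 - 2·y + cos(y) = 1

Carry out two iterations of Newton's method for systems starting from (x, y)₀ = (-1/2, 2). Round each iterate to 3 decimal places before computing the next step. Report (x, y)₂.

(-1.342, 0.730)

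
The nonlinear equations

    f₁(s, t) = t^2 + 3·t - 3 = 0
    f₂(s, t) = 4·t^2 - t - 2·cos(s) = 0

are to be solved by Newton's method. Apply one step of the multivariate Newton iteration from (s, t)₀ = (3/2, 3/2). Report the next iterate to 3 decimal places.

(1.258, 0.875)

At (3/2, 3/2): F = (3.750, 7.35853).
Jacobian J = [[0, 2·t + 3], [2·sin(s), 8·t - 1]].
At the point, J = [[0.000, 6.000], [1.99499, 11.000]] (det J = -11.96994).
Solving J·Δ = −F gives Δ = (-0.242, -0.625).
Then the next iterate is (s, t)₁ = (1.258, 0.875).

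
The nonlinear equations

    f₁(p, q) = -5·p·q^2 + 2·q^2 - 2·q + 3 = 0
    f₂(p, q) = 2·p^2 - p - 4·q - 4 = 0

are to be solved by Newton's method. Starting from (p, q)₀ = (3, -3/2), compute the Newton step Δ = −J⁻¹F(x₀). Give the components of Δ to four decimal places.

(-1.4807, 0.1782)

At (3, -3/2): F = (-23.2500, 17.0000).
Jacobian J = [[-5·q^2, -10·p·q + 4·q - 2], [4·p - 1, -4]].
At the point, J = [[-11.2500, 37.0000], [11.0000, -4.0000]] (det J = -362.0000).
Solving J·Δ = −F gives Δ = (-1.4807, 0.1782).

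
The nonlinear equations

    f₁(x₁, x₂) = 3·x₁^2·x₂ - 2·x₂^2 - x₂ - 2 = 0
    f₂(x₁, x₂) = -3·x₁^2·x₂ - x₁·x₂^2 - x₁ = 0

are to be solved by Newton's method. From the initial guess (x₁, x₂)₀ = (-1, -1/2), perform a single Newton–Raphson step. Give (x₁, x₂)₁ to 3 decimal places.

(-1.600, 0.825)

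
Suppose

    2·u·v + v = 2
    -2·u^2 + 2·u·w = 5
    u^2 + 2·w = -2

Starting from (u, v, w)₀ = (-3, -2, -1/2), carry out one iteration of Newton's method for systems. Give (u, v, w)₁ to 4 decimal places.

(-1.5714, -1.5429, -1.2143)

At (-3, -2, -1/2): F = (8.0000, -20.0000, 10.0000).
Jacobian J = [[2·v, 2·u + 1, 0], [-4·u + 2·w, 0, 2·u], [2·u, 0, 2]].
At the point, J = [[-4.0000, -5.0000, 0.0000], [11.0000, 0.0000, -6.0000], [-6.0000, 0.0000, 2.0000]] (det J = -70.0000).
Solving J·Δ = −F gives Δ = (1.4286, 0.4571, -0.7143).
Then the next iterate is (u, v, w)₁ = (-1.5714, -1.5429, -1.2143).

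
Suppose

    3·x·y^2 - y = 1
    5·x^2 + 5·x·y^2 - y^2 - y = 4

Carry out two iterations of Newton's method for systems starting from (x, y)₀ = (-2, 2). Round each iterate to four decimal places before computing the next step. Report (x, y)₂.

At (-2, 2): F = (-27.0000, -30.0000).
Jacobian J = [[3·y^2, 6·x·y - 1], [10·x + 5·y^2, 10·x·y - 2·y - 1]].
At the point, J = [[12.0000, -25.0000], [0.0000, -45.0000]] (det J = -540.0000).
Solving J·Δ = −F gives Δ = (0.8611, -0.6667).
Then the next iterate is (x, y)₁ = (-1.1389, 1.3333).
Round to (-1.1389, 1.3333) and repeat: F = (-8.407130, -10.748572), J = [[5.333067, -10.110972], [-2.500556, -18.851554]].
Δ = (0.3959, -0.6227), so (x, y)₂ = (-0.7430, 0.7106).

(-0.7430, 0.7106)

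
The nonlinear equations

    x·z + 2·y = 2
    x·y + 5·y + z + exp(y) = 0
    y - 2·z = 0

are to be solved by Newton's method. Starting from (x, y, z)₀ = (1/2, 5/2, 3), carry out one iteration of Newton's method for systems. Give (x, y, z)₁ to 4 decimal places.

(0.4029, 1.0184, 0.5092)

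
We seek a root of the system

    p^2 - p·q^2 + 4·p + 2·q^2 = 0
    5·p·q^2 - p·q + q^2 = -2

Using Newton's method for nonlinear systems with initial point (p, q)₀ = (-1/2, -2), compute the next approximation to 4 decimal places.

At (-1/2, -2): F = (8.2500, -5.0000).
Jacobian J = [[2·p - q^2 + 4, -2·p·q + 4·q], [5·q^2 - q, 10·p·q - p + 2·q]].
At the point, J = [[-1.0000, -10.0000], [22.0000, 6.5000]] (det J = 213.5000).
Solving J·Δ = −F gives Δ = (-0.0170, 0.8267).
Then the next iterate is (p, q)₁ = (-0.5170, -1.1733).

(-0.5170, -1.1733)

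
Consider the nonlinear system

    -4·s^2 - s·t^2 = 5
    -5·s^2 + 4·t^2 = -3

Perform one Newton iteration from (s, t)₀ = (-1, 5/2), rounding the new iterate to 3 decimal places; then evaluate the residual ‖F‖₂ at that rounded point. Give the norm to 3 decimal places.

560.595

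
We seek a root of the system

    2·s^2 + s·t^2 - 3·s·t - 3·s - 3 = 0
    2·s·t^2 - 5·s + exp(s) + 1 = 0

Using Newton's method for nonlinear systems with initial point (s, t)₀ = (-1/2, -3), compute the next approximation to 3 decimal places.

(1.765, -7.320)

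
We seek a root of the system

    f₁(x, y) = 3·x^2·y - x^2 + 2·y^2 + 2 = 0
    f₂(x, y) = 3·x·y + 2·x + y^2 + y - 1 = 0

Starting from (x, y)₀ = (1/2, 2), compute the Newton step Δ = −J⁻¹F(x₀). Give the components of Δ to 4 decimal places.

(-0.1500, -1.2000)

At (1/2, 2): F = (11.2500, 9.0000).
Jacobian J = [[6·x·y - 2·x, 3·x^2 + 4·y], [3·y + 2, 3·x + 2·y + 1]].
At the point, J = [[5.0000, 8.7500], [8.0000, 6.5000]] (det J = -37.5000).
Solving J·Δ = −F gives Δ = (-0.1500, -1.2000).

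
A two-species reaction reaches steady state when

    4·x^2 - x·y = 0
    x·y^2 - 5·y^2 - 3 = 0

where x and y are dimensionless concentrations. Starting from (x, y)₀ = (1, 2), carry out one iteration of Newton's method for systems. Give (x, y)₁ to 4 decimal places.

At (1, 2): F = (2.0000, -19.0000).
Jacobian J = [[8·x - y, -x], [y^2, 2·x·y - 10·y]].
At the point, J = [[6.0000, -1.0000], [4.0000, -16.0000]] (det J = -92.0000).
Solving J·Δ = −F gives Δ = (-0.5543, -1.3261).
Then the next iterate is (x, y)₁ = (0.4457, 0.6739).

(0.4457, 0.6739)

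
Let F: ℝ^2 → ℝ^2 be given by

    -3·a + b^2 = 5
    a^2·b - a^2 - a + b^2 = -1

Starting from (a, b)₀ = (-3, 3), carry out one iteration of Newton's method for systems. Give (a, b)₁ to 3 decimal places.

(-3.273, 0.697)

At (-3, 3): F = (13.000, 31.000).
Jacobian J = [[-3, 2·b], [2·a·b - 2·a - 1, a^2 + 2·b]].
At the point, J = [[-3.000, 6.000], [-13.000, 15.000]] (det J = 33.000).
Solving J·Δ = −F gives Δ = (-0.273, -2.303).
Then the next iterate is (a, b)₁ = (-3.273, 0.697).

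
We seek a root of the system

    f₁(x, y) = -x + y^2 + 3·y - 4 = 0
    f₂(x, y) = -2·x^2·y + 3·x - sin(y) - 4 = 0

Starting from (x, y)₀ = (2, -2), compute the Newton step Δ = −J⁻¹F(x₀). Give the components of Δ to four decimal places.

At (2, -2): F = (-8.0000, 18.909297).
Jacobian J = [[-1, 2·y + 3], [-4·x·y + 3, -2·x^2 - cos(y)]].
At the point, J = [[-1.0000, -1.0000], [19.0000, -7.583853]] (det J = 26.583853).
Solving J·Δ = −F gives Δ = (-2.9936, -5.0064).

(-2.9936, -5.0064)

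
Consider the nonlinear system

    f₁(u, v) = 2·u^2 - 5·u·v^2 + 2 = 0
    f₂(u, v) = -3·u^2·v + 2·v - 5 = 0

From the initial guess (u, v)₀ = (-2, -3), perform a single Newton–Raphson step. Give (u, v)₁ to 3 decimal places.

At (-2, -3): F = (100.000, 25.000).
Jacobian J = [[4·u - 5·v^2, -10·u·v], [-6·u·v, -3·u^2 + 2]].
At the point, J = [[-53.000, -60.000], [-36.000, -10.000]] (det J = -1630.000).
Solving J·Δ = −F gives Δ = (0.307, 1.396).
Then the next iterate is (u, v)₁ = (-1.693, -1.604).

(-1.693, -1.604)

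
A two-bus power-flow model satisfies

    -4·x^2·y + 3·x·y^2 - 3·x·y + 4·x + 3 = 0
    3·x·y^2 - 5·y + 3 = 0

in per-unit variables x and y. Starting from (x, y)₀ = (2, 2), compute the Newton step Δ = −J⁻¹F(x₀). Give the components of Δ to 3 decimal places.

At (2, 2): F = (-9.000, 17.000).
Jacobian J = [[-8·x·y + 3·y^2 - 3·y + 4, -4·x^2 + 6·x·y - 3·x], [3·y^2, 6·x·y - 5]].
At the point, J = [[-22.000, 2.000], [12.000, 19.000]] (det J = -442.000).
Solving J·Δ = −F gives Δ = (-0.464, -0.602).

(-0.464, -0.602)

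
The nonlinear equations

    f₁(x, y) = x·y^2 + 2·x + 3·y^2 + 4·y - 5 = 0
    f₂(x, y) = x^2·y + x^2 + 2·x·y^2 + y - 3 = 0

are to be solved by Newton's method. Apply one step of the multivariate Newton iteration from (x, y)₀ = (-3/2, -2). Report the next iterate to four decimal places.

(0.1828, -1.9515)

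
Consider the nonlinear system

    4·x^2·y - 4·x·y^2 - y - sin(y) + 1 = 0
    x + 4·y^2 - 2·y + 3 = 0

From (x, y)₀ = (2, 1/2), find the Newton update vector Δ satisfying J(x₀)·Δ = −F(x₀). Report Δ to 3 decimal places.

(2.357, -3.679)

At (2, 1/2): F = (6.02057, 5.000).
Jacobian J = [[8·x·y - 4·y^2, 4·x^2 - 8·x·y - cos(y) - 1], [1, 8·y - 2]].
At the point, J = [[7.000, 6.12242], [1.000, 2.000]] (det J = 7.87758).
Solving J·Δ = −F gives Δ = (2.357, -3.679).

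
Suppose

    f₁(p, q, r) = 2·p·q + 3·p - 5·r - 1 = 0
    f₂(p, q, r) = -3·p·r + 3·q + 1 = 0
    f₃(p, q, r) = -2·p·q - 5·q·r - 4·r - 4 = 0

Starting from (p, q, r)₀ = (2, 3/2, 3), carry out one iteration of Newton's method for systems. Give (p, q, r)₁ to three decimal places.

(1.640, 0.463, 0.938)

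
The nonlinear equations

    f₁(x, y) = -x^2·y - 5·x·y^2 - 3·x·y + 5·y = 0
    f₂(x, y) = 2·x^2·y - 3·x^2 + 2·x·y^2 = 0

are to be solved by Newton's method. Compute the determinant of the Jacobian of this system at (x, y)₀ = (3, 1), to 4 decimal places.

J = [[-2·x·y - 5·y^2 - 3·y, -x^2 - 10·x·y - 3·x + 5], [4·x·y - 6·x + 2·y^2, 2·x^2 + 4·x·y]].
At the point, J = [[-14.0000, -43.0000], [-4.0000, 30.0000]].
det J = -592.0000.

-592.0000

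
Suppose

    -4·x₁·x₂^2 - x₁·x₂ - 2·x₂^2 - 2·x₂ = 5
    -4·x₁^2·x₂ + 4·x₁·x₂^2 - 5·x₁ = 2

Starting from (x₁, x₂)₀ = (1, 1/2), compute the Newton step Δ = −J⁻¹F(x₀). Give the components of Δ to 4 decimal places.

(-1.0000, -0.7222)

At (1, 1/2): F = (-8.0000, -8.0000).
Jacobian J = [[-4·x₂^2 - x₂, -8·x₁·x₂ - x₁ - 4·x₂ - 2], [-8·x₁·x₂ + 4·x₂^2 - 5, -4·x₁^2 + 8·x₁·x₂]].
At the point, J = [[-1.5000, -9.0000], [-8.0000, 0.0000]] (det J = -72.0000).
Solving J·Δ = −F gives Δ = (-1.0000, -0.7222).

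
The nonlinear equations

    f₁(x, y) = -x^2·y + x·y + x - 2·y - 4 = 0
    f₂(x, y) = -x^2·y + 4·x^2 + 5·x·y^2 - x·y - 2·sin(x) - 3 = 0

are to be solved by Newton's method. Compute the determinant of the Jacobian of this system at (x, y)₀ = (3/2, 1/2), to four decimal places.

J = [[-2·x·y + y + 1, -x^2 + x - 2], [-2·x·y + 8·x + 5·y^2 - y - 2·cos(x), -x^2 + 10·x·y - x]].
At the point, J = [[0.0000, -2.7500], [11.108526, 3.7500]].
det J = 30.5484.

30.5484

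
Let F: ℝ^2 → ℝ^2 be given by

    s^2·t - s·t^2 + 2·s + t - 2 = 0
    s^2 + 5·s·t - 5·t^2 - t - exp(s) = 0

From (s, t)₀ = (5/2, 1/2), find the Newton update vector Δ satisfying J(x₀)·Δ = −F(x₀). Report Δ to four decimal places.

At (5/2, 1/2): F = (6.0000, -1.432494).
Jacobian J = [[2·s·t - t^2 + 2, s^2 - 2·s·t + 1], [2·s + 5·t - exp(s), 5·s - 10·t - 1]].
At the point, J = [[4.2500, 4.7500], [-4.682494, 6.5000]] (det J = 49.866846).
Solving J·Δ = −F gives Δ = (-0.9185, -0.4413).

(-0.9185, -0.4413)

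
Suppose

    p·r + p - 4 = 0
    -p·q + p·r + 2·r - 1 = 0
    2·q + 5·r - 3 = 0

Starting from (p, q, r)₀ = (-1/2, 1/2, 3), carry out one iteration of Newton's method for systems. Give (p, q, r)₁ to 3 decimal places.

(0.056, 12.889, -4.556)

At (-1/2, 1/2, 3): F = (-6.000, 3.750, 13.000).
Jacobian J = [[r + 1, 0, p], [-q + r, -p, p + 2], [0, 2, 5]].
At the point, J = [[4.000, 0.000, -0.500], [2.500, 0.500, 1.500], [0.000, 2.000, 5.000]] (det J = -4.500).
Solving J·Δ = −F gives Δ = (0.556, 12.389, -7.556).
Then the next iterate is (p, q, r)₁ = (0.056, 12.889, -4.556).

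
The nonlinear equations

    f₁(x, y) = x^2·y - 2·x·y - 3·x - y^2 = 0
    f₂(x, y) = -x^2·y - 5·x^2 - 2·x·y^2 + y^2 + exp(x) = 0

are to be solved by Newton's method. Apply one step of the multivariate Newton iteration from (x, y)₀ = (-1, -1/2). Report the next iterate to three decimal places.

At (-1, -1/2): F = (1.250, -3.38212).
Jacobian J = [[2·x·y - 2·y - 3, x^2 - 2·x - 2·y], [-2·x·y - 10·x - 2·y^2 + exp(x), -x^2 - 4·x·y + 2·y]].
At the point, J = [[-1.000, 4.000], [8.86788, -4.000]] (det J = -31.47152).
Solving J·Δ = −F gives Δ = (0.271, -0.245).
Then the next iterate is (x, y)₁ = (-0.729, -0.745).

(-0.729, -0.745)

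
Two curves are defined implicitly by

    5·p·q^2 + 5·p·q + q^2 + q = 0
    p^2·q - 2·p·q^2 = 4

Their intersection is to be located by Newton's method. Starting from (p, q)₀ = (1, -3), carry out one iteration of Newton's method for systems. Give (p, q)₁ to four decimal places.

(0.1455, -2.6545)

At (1, -3): F = (36.0000, -25.0000).
Jacobian J = [[5·q^2 + 5·q, 10·p·q + 5·p + 2·q + 1], [2·p·q - 2·q^2, p^2 - 4·p·q]].
At the point, J = [[30.0000, -30.0000], [-24.0000, 13.0000]] (det J = -330.0000).
Solving J·Δ = −F gives Δ = (-0.8545, 0.3455).
Then the next iterate is (p, q)₁ = (0.1455, -2.6545).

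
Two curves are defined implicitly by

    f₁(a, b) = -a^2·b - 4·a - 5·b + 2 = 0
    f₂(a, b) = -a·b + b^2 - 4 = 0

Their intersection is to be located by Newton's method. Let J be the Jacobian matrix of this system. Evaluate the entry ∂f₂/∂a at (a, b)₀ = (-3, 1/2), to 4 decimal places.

-0.5000

∂f₂/∂a = -b.
At (-3, 1/2) this is -0.5000.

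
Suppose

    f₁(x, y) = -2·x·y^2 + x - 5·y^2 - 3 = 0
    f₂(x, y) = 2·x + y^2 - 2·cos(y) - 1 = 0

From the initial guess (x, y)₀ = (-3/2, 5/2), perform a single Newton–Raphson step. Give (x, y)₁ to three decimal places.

At (-3/2, 5/2): F = (-17.000, 3.85229).
Jacobian J = [[-2·y^2 + 1, -4·x·y - 10·y], [2, 2·y + 2·sin(y)]].
At the point, J = [[-11.500, -10.000], [2.000, 6.19694]] (det J = -51.26486).
Solving J·Δ = −F gives Δ = (-1.304, -0.201).
Then the next iterate is (x, y)₁ = (-2.804, 2.299).

(-2.804, 2.299)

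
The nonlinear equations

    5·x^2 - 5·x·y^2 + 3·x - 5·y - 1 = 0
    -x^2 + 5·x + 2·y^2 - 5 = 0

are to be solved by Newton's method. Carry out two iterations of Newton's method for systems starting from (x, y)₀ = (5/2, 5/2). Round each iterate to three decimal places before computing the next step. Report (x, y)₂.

(9.015, 2.310)

At (5/2, 5/2): F = (-52.875, 13.750).
Jacobian J = [[10·x - 5·y^2 + 3, -10·x·y - 5], [-2·x + 5, 4·y]].
At the point, J = [[-3.250, -67.500], [0.000, 10.000]] (det J = -32.500).
Solving J·Δ = −F gives Δ = (12.288, -1.375).
Then the next iterate is (x, y)₁ = (14.788, 1.125).
Round to (14.788, 1.125) and repeat: F = (1037.58341, -147.21369), J = [[144.55187, -171.365], [-24.576, 4.500]].
Δ = (-5.773, 1.185), so (x, y)₂ = (9.015, 2.310).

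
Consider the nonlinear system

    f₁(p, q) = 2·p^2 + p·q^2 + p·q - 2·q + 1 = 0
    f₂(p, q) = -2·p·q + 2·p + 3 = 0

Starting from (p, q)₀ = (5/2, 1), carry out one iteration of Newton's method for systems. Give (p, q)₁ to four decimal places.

At (5/2, 1): F = (16.5000, 3.0000).
Jacobian J = [[4·p + q^2 + q, 2·p·q + p - 2], [-2·q + 2, -2·p]].
At the point, J = [[12.0000, 5.5000], [0.0000, -5.0000]] (det J = -60.0000).
Solving J·Δ = −F gives Δ = (-1.6500, 0.6000).
Then the next iterate is (p, q)₁ = (0.8500, 1.6000).

(0.8500, 1.6000)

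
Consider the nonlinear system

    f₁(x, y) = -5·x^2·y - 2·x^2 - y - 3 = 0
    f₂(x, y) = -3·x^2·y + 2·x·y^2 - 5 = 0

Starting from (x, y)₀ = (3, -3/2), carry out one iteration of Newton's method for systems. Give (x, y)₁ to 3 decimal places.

(5.611, 1.417)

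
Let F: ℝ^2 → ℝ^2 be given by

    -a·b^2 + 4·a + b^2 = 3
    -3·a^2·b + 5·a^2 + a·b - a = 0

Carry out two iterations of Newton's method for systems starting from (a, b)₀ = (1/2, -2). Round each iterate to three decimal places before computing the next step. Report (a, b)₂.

At (1/2, -2): F = (1.000, 1.250).
Jacobian J = [[-b^2 + 4, -2·a·b + 2·b], [-6·a·b + 10·a + b - 1, -3·a^2 + a]].
At the point, J = [[0.000, -2.000], [8.000, -0.250]] (det J = 16.000).
Solving J·Δ = −F gives Δ = (-0.141, 0.500).
Then the next iterate is (a, b)₁ = (0.359, -1.500).
Round to (0.359, -1.500) and repeat: F = (-0.12175, 0.32687), J = [[1.750, -1.923], [4.321, -0.02764]].
Δ = (-0.076, -0.133), so (a, b)₂ = (0.283, -1.633).

(0.283, -1.633)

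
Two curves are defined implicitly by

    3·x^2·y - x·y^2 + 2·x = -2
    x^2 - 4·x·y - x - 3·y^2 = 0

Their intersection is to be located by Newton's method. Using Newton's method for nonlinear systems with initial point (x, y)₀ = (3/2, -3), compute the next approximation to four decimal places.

(1.1578, -1.9133)

At (3/2, -3): F = (-28.7500, -8.2500).
Jacobian J = [[6·x·y - y^2 + 2, 3·x^2 - 2·x·y], [2·x - 4·y - 1, -4·x - 6·y]].
At the point, J = [[-34.0000, 15.7500], [14.0000, 12.0000]] (det J = -628.5000).
Solving J·Δ = −F gives Δ = (-0.3422, 1.0867).
Then the next iterate is (x, y)₁ = (1.1578, -1.9133).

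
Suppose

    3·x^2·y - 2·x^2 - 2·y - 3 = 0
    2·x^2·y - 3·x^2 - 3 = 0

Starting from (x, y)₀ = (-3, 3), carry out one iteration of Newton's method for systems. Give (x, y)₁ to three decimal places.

At (-3, 3): F = (54.000, 24.000).
Jacobian J = [[6·x·y - 4·x, 3·x^2 - 2], [4·x·y - 6·x, 2·x^2]].
At the point, J = [[-42.000, 25.000], [-18.000, 18.000]] (det J = -306.000).
Solving J·Δ = −F gives Δ = (1.216, -0.118).
Then the next iterate is (x, y)₁ = (-1.784, 2.882).

(-1.784, 2.882)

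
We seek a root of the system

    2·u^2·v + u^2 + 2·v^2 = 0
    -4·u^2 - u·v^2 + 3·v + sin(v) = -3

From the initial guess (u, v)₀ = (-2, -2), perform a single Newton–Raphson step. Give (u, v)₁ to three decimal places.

(-1.667, -3.460)

At (-2, -2): F = (-4.000, -11.90930).
Jacobian J = [[4·u·v + 2·u, 2·u^2 + 4·v], [-8·u - v^2, -2·u·v + cos(v) + 3]].
At the point, J = [[12.000, 0.000], [12.000, -5.41615]] (det J = -64.99376).
Solving J·Δ = −F gives Δ = (0.333, -1.460).
Then the next iterate is (u, v)₁ = (-1.667, -3.460).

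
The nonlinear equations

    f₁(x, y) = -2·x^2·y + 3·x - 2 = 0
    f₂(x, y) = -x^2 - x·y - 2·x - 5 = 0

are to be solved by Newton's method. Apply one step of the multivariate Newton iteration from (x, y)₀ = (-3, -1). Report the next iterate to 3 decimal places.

At (-3, -1): F = (7.000, -11.000).
Jacobian J = [[-4·x·y + 3, -2·x^2], [-2·x - y - 2, -x]].
At the point, J = [[-9.000, -18.000], [5.000, 3.000]] (det J = 63.000).
Solving J·Δ = −F gives Δ = (2.810, -1.016).
Then the next iterate is (x, y)₁ = (-0.190, -2.016).

(-0.190, -2.016)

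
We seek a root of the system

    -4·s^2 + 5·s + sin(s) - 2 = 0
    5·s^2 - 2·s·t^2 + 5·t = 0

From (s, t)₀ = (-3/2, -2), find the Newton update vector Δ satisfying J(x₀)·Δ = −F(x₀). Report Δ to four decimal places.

(1.1422, -1.8600)

At (-3/2, -2): F = (-19.497495, 13.2500).
Jacobian J = [[-8·s + cos(s) + 5, 0], [10·s - 2·t^2, -4·s·t + 5]].
At the point, J = [[17.070737, 0.0000], [-23.0000, -7.0000]] (det J = -119.495160).
Solving J·Δ = −F gives Δ = (1.1422, -1.8600).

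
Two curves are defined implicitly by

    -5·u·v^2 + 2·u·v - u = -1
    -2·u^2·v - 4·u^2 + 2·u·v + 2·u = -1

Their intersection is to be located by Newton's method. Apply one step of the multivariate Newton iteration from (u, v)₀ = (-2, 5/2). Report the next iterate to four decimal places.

At (-2, 5/2): F = (55.5000, -49.0000).
Jacobian J = [[-5·v^2 + 2·v - 1, -10·u·v + 2·u], [-4·u·v - 8·u + 2·v + 2, -2·u^2 + 2·u]].
At the point, J = [[-27.2500, 46.0000], [43.0000, -12.0000]] (det J = -1651.0000).
Solving J·Δ = −F gives Δ = (0.9618, -0.6367).
Then the next iterate is (u, v)₁ = (-1.0382, 1.8633).

(-1.0382, 1.8633)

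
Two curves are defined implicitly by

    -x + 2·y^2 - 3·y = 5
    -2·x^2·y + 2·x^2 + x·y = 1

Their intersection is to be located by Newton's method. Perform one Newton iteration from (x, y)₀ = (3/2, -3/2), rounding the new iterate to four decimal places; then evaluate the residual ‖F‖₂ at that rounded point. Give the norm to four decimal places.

At (3/2, -3/2): F = (2.5000, 8.0000).
Jacobian J = [[-1, 4·y - 3], [-4·x·y + 4·x + y, -2·x^2 + x]].
At the point, J = [[-1.0000, -9.0000], [13.5000, -3.0000]] (det J = 124.5000).
Solving J·Δ = −F gives Δ = (-0.5181, 0.3353).
Then the next iterate is (x, y)₁ = (0.9819, -1.1647).
Re-evaluating at (0.9819, -1.1647): F = (0.225252, 2.030475), so ‖F‖₂ = 2.0429.

2.0429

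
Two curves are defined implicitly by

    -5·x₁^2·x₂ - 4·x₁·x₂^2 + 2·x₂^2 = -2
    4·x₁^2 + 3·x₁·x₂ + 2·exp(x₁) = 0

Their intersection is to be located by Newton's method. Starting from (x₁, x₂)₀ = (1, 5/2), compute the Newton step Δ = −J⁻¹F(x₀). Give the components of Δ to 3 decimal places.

(-1.128, 2.227)

At (1, 5/2): F = (-23.000, 16.93656).
Jacobian J = [[-10·x₁·x₂ - 4·x₂^2, -5·x₁^2 - 8·x₁·x₂ + 4·x₂], [8·x₁ + 3·x₂ + 2·exp(x₁), 3·x₁]].
At the point, J = [[-50.000, -15.000], [20.93656, 3.000]] (det J = 164.04845).
Solving J·Δ = −F gives Δ = (-1.128, 2.227).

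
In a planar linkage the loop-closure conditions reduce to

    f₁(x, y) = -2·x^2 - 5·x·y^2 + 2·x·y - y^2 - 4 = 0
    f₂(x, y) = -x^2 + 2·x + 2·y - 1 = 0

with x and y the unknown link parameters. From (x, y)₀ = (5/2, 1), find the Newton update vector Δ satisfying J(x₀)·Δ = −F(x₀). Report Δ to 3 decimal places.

(-0.603, -0.780)

At (5/2, 1): F = (-25.000, -0.250).
Jacobian J = [[-4·x - 5·y^2 + 2·y, -10·x·y + 2·x - 2·y], [-2·x + 2, 2]].
At the point, J = [[-13.000, -22.000], [-3.000, 2.000]] (det J = -92.000).
Solving J·Δ = −F gives Δ = (-0.603, -0.780).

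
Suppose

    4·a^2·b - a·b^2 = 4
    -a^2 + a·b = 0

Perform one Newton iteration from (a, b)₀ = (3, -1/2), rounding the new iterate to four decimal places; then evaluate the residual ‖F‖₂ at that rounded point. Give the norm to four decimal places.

At (3, -1/2): F = (-22.7500, -10.5000).
Jacobian J = [[8·a·b - b^2, 4·a^2 - 2·a·b], [-2·a + b, a]].
At the point, J = [[-12.2500, 39.0000], [-6.5000, 3.0000]] (det J = 216.7500).
Solving J·Δ = −F gives Δ = (-1.5744, 0.0888).
Then the next iterate is (a, b)₁ = (1.4256, -0.4112).
Re-evaluating at (1.4256, -0.4112): F = (-7.583833, -2.618542), so ‖F‖₂ = 8.0232.

8.0232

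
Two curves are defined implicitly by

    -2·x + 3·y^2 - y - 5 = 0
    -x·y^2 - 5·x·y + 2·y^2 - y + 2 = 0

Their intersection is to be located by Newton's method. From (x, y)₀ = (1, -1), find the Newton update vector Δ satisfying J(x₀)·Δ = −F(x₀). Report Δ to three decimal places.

(-1.977, 0.136)

At (1, -1): F = (-3.000, 9.000).
Jacobian J = [[-2, 6·y - 1], [-y^2 - 5·y, -2·x·y - 5·x + 4·y - 1]].
At the point, J = [[-2.000, -7.000], [4.000, -8.000]] (det J = 44.000).
Solving J·Δ = −F gives Δ = (-1.977, 0.136).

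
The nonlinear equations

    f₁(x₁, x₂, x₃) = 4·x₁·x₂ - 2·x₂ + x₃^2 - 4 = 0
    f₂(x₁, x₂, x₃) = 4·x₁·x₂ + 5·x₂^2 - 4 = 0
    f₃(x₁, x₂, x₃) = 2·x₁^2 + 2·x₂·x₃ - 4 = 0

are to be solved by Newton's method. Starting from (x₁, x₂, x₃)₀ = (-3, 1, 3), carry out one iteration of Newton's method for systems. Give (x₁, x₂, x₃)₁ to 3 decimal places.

(1.458, 4.417, 9.500)

At (-3, 1, 3): F = (-9.000, -11.000, 20.000).
Jacobian J = [[4·x₂, 4·x₁ - 2, 2·x₃], [4·x₂, 4·x₁ + 10·x₂, 0], [4·x₁, 2·x₃, 2·x₂]].
At the point, J = [[4.000, -14.000, 6.000], [4.000, -2.000, 0.000], [-12.000, 6.000, 2.000]] (det J = 96.000).
Solving J·Δ = −F gives Δ = (4.458, 3.417, 6.500).
Then the next iterate is (x₁, x₂, x₃)₁ = (1.458, 4.417, 9.500).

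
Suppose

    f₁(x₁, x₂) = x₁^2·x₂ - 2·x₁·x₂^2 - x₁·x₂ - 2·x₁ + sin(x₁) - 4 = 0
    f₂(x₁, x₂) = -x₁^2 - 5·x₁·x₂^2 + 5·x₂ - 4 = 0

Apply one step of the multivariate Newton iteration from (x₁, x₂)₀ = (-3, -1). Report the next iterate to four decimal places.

At (-3, -1): F = (-4.141120, -3.0000).
Jacobian J = [[2·x₁·x₂ - 2·x₂^2 - x₂ + cos(x₁) - 2, x₁^2 - 4·x₁·x₂ - x₁], [-2·x₁ - 5·x₂^2, -10·x₁·x₂ + 5]].
At the point, J = [[2.010008, 0.0000], [1.0000, -25.0000]] (det J = -50.250188).
Solving J·Δ = −F gives Δ = (2.0603, -0.0376).
Then the next iterate is (x₁, x₂)₁ = (-0.9397, -1.0376).

(-0.9397, -1.0376)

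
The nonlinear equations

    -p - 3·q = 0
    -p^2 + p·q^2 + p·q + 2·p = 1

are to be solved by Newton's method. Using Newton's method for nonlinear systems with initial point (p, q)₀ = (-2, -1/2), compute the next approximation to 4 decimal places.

At (-2, -1/2): F = (3.5000, -8.5000).
Jacobian J = [[-1, -3], [-2·p + q^2 + q + 2, 2·p·q + p]].
At the point, J = [[-1.0000, -3.0000], [5.7500, 0.0000]] (det J = 17.2500).
Solving J·Δ = −F gives Δ = (1.4783, 0.6739).
Then the next iterate is (p, q)₁ = (-0.5217, 0.1739).

(-0.5217, 0.1739)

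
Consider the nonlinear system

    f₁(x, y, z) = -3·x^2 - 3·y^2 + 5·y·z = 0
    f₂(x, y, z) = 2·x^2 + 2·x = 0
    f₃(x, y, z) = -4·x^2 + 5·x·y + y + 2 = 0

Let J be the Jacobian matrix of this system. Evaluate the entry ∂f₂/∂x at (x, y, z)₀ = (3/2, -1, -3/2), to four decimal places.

8.0000

∂f₂/∂x = 4·x + 2.
At (3/2, -1, -3/2) this is 8.0000.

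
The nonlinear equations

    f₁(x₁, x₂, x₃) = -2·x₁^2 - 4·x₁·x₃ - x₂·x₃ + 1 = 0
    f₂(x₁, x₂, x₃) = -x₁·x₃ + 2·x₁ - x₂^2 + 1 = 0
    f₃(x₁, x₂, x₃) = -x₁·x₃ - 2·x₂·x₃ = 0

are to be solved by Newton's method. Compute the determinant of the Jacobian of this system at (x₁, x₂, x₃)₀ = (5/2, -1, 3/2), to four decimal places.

116.5000

J = [[-4·x₁ - 4·x₃, -x₃, -4·x₁ - x₂], [-x₃ + 2, -2·x₂, -x₁], [-x₃, -2·x₃, -x₁ - 2·x₂]].
At the point, J = [[-16.0000, -1.5000, -9.0000], [0.5000, 2.0000, -2.5000], [-1.5000, -3.0000, -0.5000]].
det J = 116.5000.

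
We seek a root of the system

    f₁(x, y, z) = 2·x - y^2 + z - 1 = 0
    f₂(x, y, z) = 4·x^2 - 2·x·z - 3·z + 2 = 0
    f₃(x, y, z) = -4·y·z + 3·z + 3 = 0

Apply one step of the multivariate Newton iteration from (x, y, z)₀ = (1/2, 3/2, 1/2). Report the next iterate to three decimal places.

(0.929, 1.393, 1.071)

At (1/2, 3/2, 1/2): F = (-1.750, 1.000, 1.500).
Jacobian J = [[2, -2·y, 1], [8·x - 2·z, 0, -2·x - 3], [0, -4·z, -4·y + 3]].
At the point, J = [[2.000, -3.000, 1.000], [3.000, 0.000, -4.000], [0.000, -2.000, -3.000]] (det J = -49.000).
Solving J·Δ = −F gives Δ = (0.429, -0.107, 0.571).
Then the next iterate is (x, y, z)₁ = (0.929, 1.393, 1.071).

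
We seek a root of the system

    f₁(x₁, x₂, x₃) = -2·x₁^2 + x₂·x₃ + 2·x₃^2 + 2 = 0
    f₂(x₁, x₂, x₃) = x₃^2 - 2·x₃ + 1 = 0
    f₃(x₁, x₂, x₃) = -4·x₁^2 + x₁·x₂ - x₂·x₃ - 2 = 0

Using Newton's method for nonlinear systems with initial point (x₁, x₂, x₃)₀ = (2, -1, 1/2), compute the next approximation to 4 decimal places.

(2.2857, 15.0714, 0.7500)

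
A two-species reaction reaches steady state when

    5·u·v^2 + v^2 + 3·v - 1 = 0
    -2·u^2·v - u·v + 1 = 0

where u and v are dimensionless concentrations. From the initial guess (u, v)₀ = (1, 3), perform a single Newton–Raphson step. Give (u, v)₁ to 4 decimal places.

(0.7200, 1.7333)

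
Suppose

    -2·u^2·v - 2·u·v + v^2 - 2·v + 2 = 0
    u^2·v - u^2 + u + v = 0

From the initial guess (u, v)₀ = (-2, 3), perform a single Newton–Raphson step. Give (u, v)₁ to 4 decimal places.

(-1.6111, 1.7444)

At (-2, 3): F = (-7.0000, 9.0000).
Jacobian J = [[-4·u·v - 2·v, -2·u^2 - 2·u + 2·v - 2], [2·u·v - 2·u + 1, u^2 + 1]].
At the point, J = [[18.0000, 0.0000], [-7.0000, 5.0000]] (det J = 90.0000).
Solving J·Δ = −F gives Δ = (0.3889, -1.2556).
Then the next iterate is (u, v)₁ = (-1.6111, 1.7444).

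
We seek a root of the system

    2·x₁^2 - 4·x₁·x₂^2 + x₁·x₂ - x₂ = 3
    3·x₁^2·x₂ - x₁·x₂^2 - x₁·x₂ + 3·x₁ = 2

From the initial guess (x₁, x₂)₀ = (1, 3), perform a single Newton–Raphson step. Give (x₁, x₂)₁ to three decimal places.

At (1, 3): F = (-37.000, -2.000).
Jacobian J = [[4·x₁ - 4·x₂^2 + x₂, -8·x₁·x₂ + x₁ - 1], [6·x₁·x₂ - x₂^2 - x₂ + 3, 3·x₁^2 - 2·x₁·x₂ - x₁]].
At the point, J = [[-29.000, -24.000], [9.000, -4.000]] (det J = 332.000).
Solving J·Δ = −F gives Δ = (-0.301, -1.178).
Then the next iterate is (x₁, x₂)₁ = (0.699, 1.822).

(0.699, 1.822)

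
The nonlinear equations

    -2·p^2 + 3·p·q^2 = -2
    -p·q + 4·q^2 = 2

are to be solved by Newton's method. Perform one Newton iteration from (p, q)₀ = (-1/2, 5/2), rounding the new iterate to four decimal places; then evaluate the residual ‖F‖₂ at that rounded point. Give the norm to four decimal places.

5.7782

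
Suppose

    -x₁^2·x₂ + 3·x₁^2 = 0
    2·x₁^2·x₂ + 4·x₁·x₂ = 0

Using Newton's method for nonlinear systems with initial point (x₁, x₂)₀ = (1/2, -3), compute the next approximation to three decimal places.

(0.321, -1.286)

At (1/2, -3): F = (1.500, -7.500).
Jacobian J = [[-2·x₁·x₂ + 6·x₁, -x₁^2], [4·x₁·x₂ + 4·x₂, 2·x₁^2 + 4·x₁]].
At the point, J = [[6.000, -0.250], [-18.000, 2.500]] (det J = 10.500).
Solving J·Δ = −F gives Δ = (-0.179, 1.714).
Then the next iterate is (x₁, x₂)₁ = (0.321, -1.286).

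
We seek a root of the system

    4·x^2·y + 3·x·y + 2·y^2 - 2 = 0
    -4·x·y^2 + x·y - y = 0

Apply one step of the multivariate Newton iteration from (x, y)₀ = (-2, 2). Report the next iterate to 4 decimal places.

At (-2, 2): F = (26.0000, 26.0000).
Jacobian J = [[8·x·y + 3·y, 4·x^2 + 3·x + 4·y], [-4·y^2 + y, -8·x·y + x - 1]].
At the point, J = [[-26.0000, 18.0000], [-14.0000, 29.0000]] (det J = -502.0000).
Solving J·Δ = −F gives Δ = (0.5697, -0.6215).
Then the next iterate is (x, y)₁ = (-1.4303, 1.3785).

(-1.4303, 1.3785)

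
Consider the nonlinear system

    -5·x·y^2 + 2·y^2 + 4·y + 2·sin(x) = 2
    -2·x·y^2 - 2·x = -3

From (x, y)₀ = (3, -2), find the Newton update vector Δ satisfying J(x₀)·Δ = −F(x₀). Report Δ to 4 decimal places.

(-0.9475, 0.7302)

At (3, -2): F = (-61.717760, -27.0000).
Jacobian J = [[-5·y^2 + 2·cos(x), -10·x·y + 4·y + 4], [-2·y^2 - 2, -4·x·y]].
At the point, J = [[-21.979985, 56.0000], [-10.0000, 24.0000]] (det J = 32.480360).
Solving J·Δ = −F gives Δ = (-0.9475, 0.7302).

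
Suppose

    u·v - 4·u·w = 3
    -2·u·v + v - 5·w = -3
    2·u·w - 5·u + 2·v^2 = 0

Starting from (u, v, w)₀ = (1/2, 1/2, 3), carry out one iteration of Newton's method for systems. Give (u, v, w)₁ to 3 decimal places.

(0.181, 1.327, 0.664)

At (1/2, 1/2, 3): F = (-8.750, -12.000, 1.000).
Jacobian J = [[v - 4·w, u, -4·u], [-2·v, -2·u + 1, -5], [2·w - 5, 4·v, 2·u]].
At the point, J = [[-11.500, 0.500, -2.000], [-1.000, 0.000, -5.000], [1.000, 2.000, 1.000]] (det J = -113.000).
Solving J·Δ = −F gives Δ = (-0.319, 0.827, -2.336).
Then the next iterate is (u, v, w)₁ = (0.181, 1.327, 0.664).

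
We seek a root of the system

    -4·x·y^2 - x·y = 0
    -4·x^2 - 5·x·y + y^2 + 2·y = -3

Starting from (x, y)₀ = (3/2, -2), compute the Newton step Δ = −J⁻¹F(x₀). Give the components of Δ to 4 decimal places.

(0.0169, 0.9438)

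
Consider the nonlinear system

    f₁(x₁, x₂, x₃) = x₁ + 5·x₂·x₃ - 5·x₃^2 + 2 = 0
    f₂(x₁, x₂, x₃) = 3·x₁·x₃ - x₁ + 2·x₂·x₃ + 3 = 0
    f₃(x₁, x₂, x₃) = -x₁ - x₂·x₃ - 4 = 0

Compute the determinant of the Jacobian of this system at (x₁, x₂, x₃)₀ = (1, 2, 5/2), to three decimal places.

J = [[1, 5·x₃, 5·x₂ - 10·x₃], [3·x₃ - 1, 2·x₃, 3·x₁ + 2·x₂], [-1, -x₃, -x₂]].
At the point, J = [[1.000, 12.500, -15.000], [6.500, 5.000, 7.000], [-1.000, -2.500, -2.000]].
det J = 251.250.

251.250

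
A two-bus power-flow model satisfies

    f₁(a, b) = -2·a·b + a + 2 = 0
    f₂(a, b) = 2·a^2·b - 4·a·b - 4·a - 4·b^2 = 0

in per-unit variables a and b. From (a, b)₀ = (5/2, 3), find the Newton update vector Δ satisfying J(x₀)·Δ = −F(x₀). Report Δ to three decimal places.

At (5/2, 3): F = (-10.500, -38.500).
Jacobian J = [[-2·b + 1, -2·a], [4·a·b - 4·b - 4, 2·a^2 - 4·a - 8·b]].
At the point, J = [[-5.000, -5.000], [14.000, -21.500]] (det J = 177.500).
Solving J·Δ = −F gives Δ = (-0.187, -1.913).

(-0.187, -1.913)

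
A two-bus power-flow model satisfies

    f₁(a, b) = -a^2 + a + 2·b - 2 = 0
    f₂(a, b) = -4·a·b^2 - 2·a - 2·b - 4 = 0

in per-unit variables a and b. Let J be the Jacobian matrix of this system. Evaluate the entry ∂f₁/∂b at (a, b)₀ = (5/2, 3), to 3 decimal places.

2.000

∂f₁/∂b = 2.
At (5/2, 3) this is 2.000.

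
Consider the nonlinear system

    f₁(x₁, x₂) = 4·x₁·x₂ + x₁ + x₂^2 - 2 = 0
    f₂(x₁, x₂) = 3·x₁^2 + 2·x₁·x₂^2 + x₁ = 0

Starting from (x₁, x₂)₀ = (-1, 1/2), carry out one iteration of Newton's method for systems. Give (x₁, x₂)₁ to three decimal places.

At (-1, 1/2): F = (-4.750, 1.500).
Jacobian J = [[4·x₂ + 1, 4·x₁ + 2·x₂], [6·x₁ + 2·x₂^2 + 1, 4·x₁·x₂]].
At the point, J = [[3.000, -3.000], [-4.500, -2.000]] (det J = -19.500).
Solving J·Δ = −F gives Δ = (0.718, -0.865).
Then the next iterate is (x₁, x₂)₁ = (-0.282, -0.365).

(-0.282, -0.365)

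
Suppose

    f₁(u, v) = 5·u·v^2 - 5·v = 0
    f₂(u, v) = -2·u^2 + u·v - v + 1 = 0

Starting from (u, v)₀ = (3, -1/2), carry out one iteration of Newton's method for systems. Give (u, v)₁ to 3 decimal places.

At (3, -1/2): F = (6.250, -18.000).
Jacobian J = [[5·v^2, 10·u·v - 5], [-4·u + v, u - 1]].
At the point, J = [[1.250, -20.000], [-12.500, 2.000]] (det J = -247.500).
Solving J·Δ = −F gives Δ = (-1.404, 0.225).
Then the next iterate is (u, v)₁ = (1.596, -0.275).

(1.596, -0.275)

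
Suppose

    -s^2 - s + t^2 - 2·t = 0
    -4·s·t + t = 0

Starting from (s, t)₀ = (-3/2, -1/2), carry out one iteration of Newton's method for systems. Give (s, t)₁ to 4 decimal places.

At (-3/2, -1/2): F = (0.5000, -3.5000).
Jacobian J = [[-2·s - 1, 2·t - 2], [-4·t, -4·s + 1]].
At the point, J = [[2.0000, -3.0000], [2.0000, 7.0000]] (det J = 20.0000).
Solving J·Δ = −F gives Δ = (0.3500, 0.4000).
Then the next iterate is (s, t)₁ = (-1.1500, -0.1000).

(-1.1500, -0.1000)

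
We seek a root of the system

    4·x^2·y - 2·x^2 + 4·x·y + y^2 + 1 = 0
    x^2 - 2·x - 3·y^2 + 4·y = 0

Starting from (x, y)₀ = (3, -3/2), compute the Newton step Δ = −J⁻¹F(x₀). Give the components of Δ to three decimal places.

(-0.781, 0.990)

At (3, -3/2): F = (-86.750, -9.750).
Jacobian J = [[8·x·y - 4·x + 4·y, 4·x^2 + 4·x + 2·y], [2·x - 2, -6·y + 4]].
At the point, J = [[-54.000, 45.000], [4.000, 13.000]] (det J = -882.000).
Solving J·Δ = −F gives Δ = (-0.781, 0.990).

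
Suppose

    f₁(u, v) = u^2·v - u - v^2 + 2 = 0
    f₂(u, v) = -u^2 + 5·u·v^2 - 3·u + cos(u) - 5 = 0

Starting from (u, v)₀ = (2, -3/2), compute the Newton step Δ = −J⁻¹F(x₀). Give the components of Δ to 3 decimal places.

(-1.061, 0.118)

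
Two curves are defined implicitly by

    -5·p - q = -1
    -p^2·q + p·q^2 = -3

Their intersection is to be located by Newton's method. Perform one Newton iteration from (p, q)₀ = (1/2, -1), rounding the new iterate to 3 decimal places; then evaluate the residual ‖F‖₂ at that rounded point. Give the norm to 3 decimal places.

At (1/2, -1): F = (-0.500, 3.750).
Jacobian J = [[-5, -1], [-2·p·q + q^2, -p^2 + 2·p·q]].
At the point, J = [[-5.000, -1.000], [2.000, -1.250]] (det J = 8.250).
Solving J·Δ = −F gives Δ = (-0.530, 2.152).
Then the next iterate is (p, q)₁ = (-0.030, 1.152).
Re-evaluating at (-0.030, 1.152): F = (-0.002, 2.95915), so ‖F‖₂ = 2.959.

2.959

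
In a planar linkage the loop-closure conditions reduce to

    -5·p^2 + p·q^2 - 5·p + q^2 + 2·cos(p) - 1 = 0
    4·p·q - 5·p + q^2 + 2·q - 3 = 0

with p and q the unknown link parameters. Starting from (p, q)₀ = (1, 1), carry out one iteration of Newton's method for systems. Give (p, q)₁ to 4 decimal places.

(0.5113, 1.0639)

At (1, 1): F = (-7.919395, -1.0000).
Jacobian J = [[-10·p + q^2 - 2·sin(p) - 5, 2·p·q + 2·q], [4·q - 5, 4·p + 2·q + 2]].
At the point, J = [[-15.682942, 4.0000], [-1.0000, 8.0000]] (det J = -121.463536).
Solving J·Δ = −F gives Δ = (-0.4887, 0.0639).
Then the next iterate is (p, q)₁ = (0.5113, 1.0639).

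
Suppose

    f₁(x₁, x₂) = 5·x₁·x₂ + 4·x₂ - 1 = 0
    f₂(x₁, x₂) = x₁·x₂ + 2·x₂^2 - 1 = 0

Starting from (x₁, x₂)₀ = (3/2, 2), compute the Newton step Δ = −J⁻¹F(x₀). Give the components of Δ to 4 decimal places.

(-1.3056, -0.7778)

At (3/2, 2): F = (22.0000, 10.0000).
Jacobian J = [[5·x₂, 5·x₁ + 4], [x₂, x₁ + 4·x₂]].
At the point, J = [[10.0000, 11.5000], [2.0000, 9.5000]] (det J = 72.0000).
Solving J·Δ = −F gives Δ = (-1.3056, -0.7778).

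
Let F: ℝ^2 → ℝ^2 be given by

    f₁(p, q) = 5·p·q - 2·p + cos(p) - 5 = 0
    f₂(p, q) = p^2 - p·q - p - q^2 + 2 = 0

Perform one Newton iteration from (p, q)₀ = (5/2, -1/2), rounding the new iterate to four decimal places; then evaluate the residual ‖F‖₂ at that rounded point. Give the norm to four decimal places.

At (5/2, -1/2): F = (-17.051144, 6.7500).
Jacobian J = [[5·q - sin(p) - 2, 5·p], [2·p - q - 1, -p - 2·q]].
At the point, J = [[-5.098472, 12.5000], [4.5000, -1.5000]] (det J = -48.602292).
Solving J·Δ = −F gives Δ = (-1.2098, 0.8706).
Then the next iterate is (p, q)₁ = (1.2902, 0.3706).
Re-evaluating at (1.2902, 0.3706): F = (-4.912731, 1.758924), so ‖F‖₂ = 5.2181.

5.2181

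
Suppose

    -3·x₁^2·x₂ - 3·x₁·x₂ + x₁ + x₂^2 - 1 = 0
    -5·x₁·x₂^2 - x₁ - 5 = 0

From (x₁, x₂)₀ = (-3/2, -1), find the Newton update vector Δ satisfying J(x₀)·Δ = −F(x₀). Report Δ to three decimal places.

(-0.116, 0.313)

At (-3/2, -1): F = (0.750, 4.000).
Jacobian J = [[-6·x₁·x₂ - 3·x₂ + 1, -3·x₁^2 - 3·x₁ + 2·x₂], [-5·x₂^2 - 1, -10·x₁·x₂]].
At the point, J = [[-5.000, -4.250], [-6.000, -15.000]] (det J = 49.500).
Solving J·Δ = −F gives Δ = (-0.116, 0.313).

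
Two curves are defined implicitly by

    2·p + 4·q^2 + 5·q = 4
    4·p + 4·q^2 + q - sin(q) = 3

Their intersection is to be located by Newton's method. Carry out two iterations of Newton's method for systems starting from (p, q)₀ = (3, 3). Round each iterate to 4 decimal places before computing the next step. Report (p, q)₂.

At (3, 3): F = (53.0000, 47.858880).
Jacobian J = [[2, 8·q + 5], [4, 8·q - cos(q) + 1]].
At the point, J = [[2.0000, 29.0000], [4.0000, 25.989992]] (det J = -64.020015).
Solving J·Δ = −F gives Δ = (-0.1630, -1.8163).
Then the next iterate is (p, q)₁ = (2.8370, 1.1837).
Round to (2.8370, 1.1837) and repeat: F = (13.197083, 14.210274), J = [[2.0000, 14.4696], [4.0000, 10.092099]].
Δ = (-1.9215, -0.6465), so (p, q)₂ = (0.9155, 0.5372).

(0.9155, 0.5372)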